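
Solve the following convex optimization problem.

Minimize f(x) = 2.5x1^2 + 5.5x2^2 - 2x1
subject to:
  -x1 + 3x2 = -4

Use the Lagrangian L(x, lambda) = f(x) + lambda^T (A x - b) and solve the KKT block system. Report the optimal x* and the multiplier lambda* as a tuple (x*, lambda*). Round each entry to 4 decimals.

Form the Lagrangian:
  L(x, lambda) = (1/2) x^T Q x + c^T x + lambda^T (A x - b)
Stationarity (grad_x L = 0): Q x + c + A^T lambda = 0.
Primal feasibility: A x = b.

This gives the KKT block system:
  [ Q   A^T ] [ x     ]   [-c ]
  [ A    0  ] [ lambda ] = [ b ]

Solving the linear system:
  x*      = (1.1071, -0.9643)
  lambda* = (3.5357)
  f(x*)   = 5.9643

x* = (1.1071, -0.9643), lambda* = (3.5357)


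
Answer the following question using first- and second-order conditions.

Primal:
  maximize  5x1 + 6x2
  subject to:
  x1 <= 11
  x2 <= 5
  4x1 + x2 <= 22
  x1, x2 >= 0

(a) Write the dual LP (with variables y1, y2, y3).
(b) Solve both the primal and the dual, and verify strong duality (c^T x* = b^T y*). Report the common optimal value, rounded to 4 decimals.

The standard primal-dual pair for 'max c^T x s.t. A x <= b, x >= 0' is:
  Dual:  min b^T y  s.t.  A^T y >= c,  y >= 0.

So the dual LP is:
  minimize  11y1 + 5y2 + 22y3
  subject to:
    y1 + 4y3 >= 5
    y2 + y3 >= 6
    y1, y2, y3 >= 0

Solving the primal: x* = (4.25, 5).
  primal value c^T x* = 51.25.
Solving the dual: y* = (0, 4.75, 1.25).
  dual value b^T y* = 51.25.
Strong duality: c^T x* = b^T y*. Confirmed.

51.25


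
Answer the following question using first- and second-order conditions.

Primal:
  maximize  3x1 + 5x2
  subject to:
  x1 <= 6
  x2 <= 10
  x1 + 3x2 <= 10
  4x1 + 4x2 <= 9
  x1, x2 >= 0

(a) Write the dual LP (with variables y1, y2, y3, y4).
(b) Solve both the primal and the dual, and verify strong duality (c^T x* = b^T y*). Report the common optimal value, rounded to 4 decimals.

The standard primal-dual pair for 'max c^T x s.t. A x <= b, x >= 0' is:
  Dual:  min b^T y  s.t.  A^T y >= c,  y >= 0.

So the dual LP is:
  minimize  6y1 + 10y2 + 10y3 + 9y4
  subject to:
    y1 + y3 + 4y4 >= 3
    y2 + 3y3 + 4y4 >= 5
    y1, y2, y3, y4 >= 0

Solving the primal: x* = (0, 2.25).
  primal value c^T x* = 11.25.
Solving the dual: y* = (0, 0, 0, 1.25).
  dual value b^T y* = 11.25.
Strong duality: c^T x* = b^T y*. Confirmed.

11.25


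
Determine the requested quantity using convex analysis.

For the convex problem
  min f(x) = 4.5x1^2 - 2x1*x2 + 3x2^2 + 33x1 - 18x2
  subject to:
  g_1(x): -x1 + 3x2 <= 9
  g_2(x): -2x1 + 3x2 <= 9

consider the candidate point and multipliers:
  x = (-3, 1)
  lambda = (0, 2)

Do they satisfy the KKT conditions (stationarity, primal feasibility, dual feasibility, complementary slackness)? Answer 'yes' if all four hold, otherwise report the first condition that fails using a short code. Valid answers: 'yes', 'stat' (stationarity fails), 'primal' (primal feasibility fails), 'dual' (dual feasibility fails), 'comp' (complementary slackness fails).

Gradient of f: grad f(x) = Q x + c = (4, -6)
Constraint values g_i(x) = a_i^T x - b_i:
  g_1((-3, 1)) = -3
  g_2((-3, 1)) = 0
Stationarity residual: grad f(x) + sum_i lambda_i a_i = (0, 0)
  -> stationarity OK
Primal feasibility (all g_i <= 0): OK
Dual feasibility (all lambda_i >= 0): OK
Complementary slackness (lambda_i * g_i(x) = 0 for all i): OK

Verdict: yes, KKT holds.

yes


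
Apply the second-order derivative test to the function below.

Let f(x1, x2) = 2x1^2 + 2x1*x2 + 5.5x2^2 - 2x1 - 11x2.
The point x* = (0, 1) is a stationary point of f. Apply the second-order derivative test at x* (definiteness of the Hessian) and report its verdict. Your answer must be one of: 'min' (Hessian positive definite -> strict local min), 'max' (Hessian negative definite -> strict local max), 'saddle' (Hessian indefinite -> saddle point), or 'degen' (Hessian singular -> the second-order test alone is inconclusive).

Compute the Hessian H = grad^2 f:
  H = [[4, 2], [2, 11]]
Verify stationarity: grad f(x*) = H x* + g = (0, 0).
Eigenvalues of H: 3.4689, 11.5311.
Both eigenvalues > 0, so H is positive definite -> x* is a strict local min.

min


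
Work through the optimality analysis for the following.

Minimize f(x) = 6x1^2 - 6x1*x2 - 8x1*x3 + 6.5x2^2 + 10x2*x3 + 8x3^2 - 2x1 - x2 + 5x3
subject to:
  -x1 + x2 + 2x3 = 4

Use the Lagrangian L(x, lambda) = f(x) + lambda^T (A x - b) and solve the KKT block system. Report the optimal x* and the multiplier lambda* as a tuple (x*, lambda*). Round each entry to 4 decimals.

Form the Lagrangian:
  L(x, lambda) = (1/2) x^T Q x + c^T x + lambda^T (A x - b)
Stationarity (grad_x L = 0): Q x + c + A^T lambda = 0.
Primal feasibility: A x = b.

This gives the KKT block system:
  [ Q   A^T ] [ x     ]   [-c ]
  [ A    0  ] [ lambda ] = [ b ]

Solving the linear system:
  x*      = (-0.0727, -0.0818, 2.0045)
  lambda* = (-18.4182)
  f(x*)   = 41.9614

x* = (-0.0727, -0.0818, 2.0045), lambda* = (-18.4182)


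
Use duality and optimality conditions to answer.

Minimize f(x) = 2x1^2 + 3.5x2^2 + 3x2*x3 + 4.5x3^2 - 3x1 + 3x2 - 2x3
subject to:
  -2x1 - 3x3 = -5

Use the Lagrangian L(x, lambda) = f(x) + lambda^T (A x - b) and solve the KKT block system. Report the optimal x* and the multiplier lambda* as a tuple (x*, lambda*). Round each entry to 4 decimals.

Form the Lagrangian:
  L(x, lambda) = (1/2) x^T Q x + c^T x + lambda^T (A x - b)
Stationarity (grad_x L = 0): Q x + c + A^T lambda = 0.
Primal feasibility: A x = b.

This gives the KKT block system:
  [ Q   A^T ] [ x     ]   [-c ]
  [ A    0  ] [ lambda ] = [ b ]

Solving the linear system:
  x*      = (1.2628, -0.7821, 0.8248)
  lambda* = (1.0256)
  f(x*)   = -1.328

x* = (1.2628, -0.7821, 0.8248), lambda* = (1.0256)


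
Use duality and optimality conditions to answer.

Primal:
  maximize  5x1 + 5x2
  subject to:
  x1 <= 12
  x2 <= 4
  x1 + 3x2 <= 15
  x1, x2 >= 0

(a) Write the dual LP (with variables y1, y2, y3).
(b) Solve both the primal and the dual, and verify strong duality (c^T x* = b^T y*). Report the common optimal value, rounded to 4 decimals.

The standard primal-dual pair for 'max c^T x s.t. A x <= b, x >= 0' is:
  Dual:  min b^T y  s.t.  A^T y >= c,  y >= 0.

So the dual LP is:
  minimize  12y1 + 4y2 + 15y3
  subject to:
    y1 + y3 >= 5
    y2 + 3y3 >= 5
    y1, y2, y3 >= 0

Solving the primal: x* = (12, 1).
  primal value c^T x* = 65.
Solving the dual: y* = (3.3333, 0, 1.6667).
  dual value b^T y* = 65.
Strong duality: c^T x* = b^T y*. Confirmed.

65


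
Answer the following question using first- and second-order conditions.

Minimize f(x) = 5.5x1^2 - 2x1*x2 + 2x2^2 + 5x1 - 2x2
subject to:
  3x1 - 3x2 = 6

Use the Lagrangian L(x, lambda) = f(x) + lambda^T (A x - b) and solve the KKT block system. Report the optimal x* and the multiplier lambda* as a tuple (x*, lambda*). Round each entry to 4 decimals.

Form the Lagrangian:
  L(x, lambda) = (1/2) x^T Q x + c^T x + lambda^T (A x - b)
Stationarity (grad_x L = 0): Q x + c + A^T lambda = 0.
Primal feasibility: A x = b.

This gives the KKT block system:
  [ Q   A^T ] [ x     ]   [-c ]
  [ A    0  ] [ lambda ] = [ b ]

Solving the linear system:
  x*      = (0.0909, -1.9091)
  lambda* = (-3.2727)
  f(x*)   = 11.9545

x* = (0.0909, -1.9091), lambda* = (-3.2727)


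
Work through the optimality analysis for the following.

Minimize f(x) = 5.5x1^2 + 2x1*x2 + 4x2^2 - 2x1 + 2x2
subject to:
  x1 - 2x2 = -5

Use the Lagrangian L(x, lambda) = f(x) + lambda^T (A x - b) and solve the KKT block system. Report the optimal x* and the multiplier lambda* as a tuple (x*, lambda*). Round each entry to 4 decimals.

Form the Lagrangian:
  L(x, lambda) = (1/2) x^T Q x + c^T x + lambda^T (A x - b)
Stationarity (grad_x L = 0): Q x + c + A^T lambda = 0.
Primal feasibility: A x = b.

This gives the KKT block system:
  [ Q   A^T ] [ x     ]   [-c ]
  [ A    0  ] [ lambda ] = [ b ]

Solving the linear system:
  x*      = (-0.9333, 2.0333)
  lambda* = (8.2)
  f(x*)   = 23.4667

x* = (-0.9333, 2.0333), lambda* = (8.2)


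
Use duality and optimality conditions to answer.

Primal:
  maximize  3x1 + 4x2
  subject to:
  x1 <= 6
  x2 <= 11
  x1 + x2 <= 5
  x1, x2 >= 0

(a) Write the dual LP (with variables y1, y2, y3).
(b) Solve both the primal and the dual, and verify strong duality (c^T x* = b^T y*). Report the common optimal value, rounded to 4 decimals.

The standard primal-dual pair for 'max c^T x s.t. A x <= b, x >= 0' is:
  Dual:  min b^T y  s.t.  A^T y >= c,  y >= 0.

So the dual LP is:
  minimize  6y1 + 11y2 + 5y3
  subject to:
    y1 + y3 >= 3
    y2 + y3 >= 4
    y1, y2, y3 >= 0

Solving the primal: x* = (0, 5).
  primal value c^T x* = 20.
Solving the dual: y* = (0, 0, 4).
  dual value b^T y* = 20.
Strong duality: c^T x* = b^T y*. Confirmed.

20


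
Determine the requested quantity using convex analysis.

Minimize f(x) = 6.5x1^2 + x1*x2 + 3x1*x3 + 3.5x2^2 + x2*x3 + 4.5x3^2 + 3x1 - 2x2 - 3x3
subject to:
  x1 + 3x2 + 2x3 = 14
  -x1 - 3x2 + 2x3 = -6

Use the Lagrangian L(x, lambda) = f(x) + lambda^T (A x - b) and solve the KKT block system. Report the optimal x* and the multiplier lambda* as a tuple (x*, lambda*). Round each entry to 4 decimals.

Form the Lagrangian:
  L(x, lambda) = (1/2) x^T Q x + c^T x + lambda^T (A x - b)
Stationarity (grad_x L = 0): Q x + c + A^T lambda = 0.
Primal feasibility: A x = b.

This gives the KKT block system:
  [ Q   A^T ] [ x     ]   [-c ]
  [ A    0  ] [ lambda ] = [ b ]

Solving the linear system:
  x*      = (-0.3475, 3.4492, 2)
  lambda* = (-8.3178, -0.3856)
  f(x*)   = 50.0975

x* = (-0.3475, 3.4492, 2), lambda* = (-8.3178, -0.3856)


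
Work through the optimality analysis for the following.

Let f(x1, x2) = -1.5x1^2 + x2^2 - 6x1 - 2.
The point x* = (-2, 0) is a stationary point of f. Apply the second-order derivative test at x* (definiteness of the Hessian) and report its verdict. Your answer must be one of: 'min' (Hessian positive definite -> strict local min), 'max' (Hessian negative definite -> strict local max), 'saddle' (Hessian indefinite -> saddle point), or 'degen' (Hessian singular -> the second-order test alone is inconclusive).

Compute the Hessian H = grad^2 f:
  H = [[-3, 0], [0, 2]]
Verify stationarity: grad f(x*) = H x* + g = (0, 0).
Eigenvalues of H: -3, 2.
Eigenvalues have mixed signs, so H is indefinite -> x* is a saddle point.

saddle


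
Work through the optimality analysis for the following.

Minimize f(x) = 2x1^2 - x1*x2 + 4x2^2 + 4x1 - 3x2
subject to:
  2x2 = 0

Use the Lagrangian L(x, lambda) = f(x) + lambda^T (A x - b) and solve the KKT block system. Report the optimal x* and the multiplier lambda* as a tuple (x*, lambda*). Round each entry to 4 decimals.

Form the Lagrangian:
  L(x, lambda) = (1/2) x^T Q x + c^T x + lambda^T (A x - b)
Stationarity (grad_x L = 0): Q x + c + A^T lambda = 0.
Primal feasibility: A x = b.

This gives the KKT block system:
  [ Q   A^T ] [ x     ]   [-c ]
  [ A    0  ] [ lambda ] = [ b ]

Solving the linear system:
  x*      = (-1, 0)
  lambda* = (1)
  f(x*)   = -2

x* = (-1, 0), lambda* = (1)


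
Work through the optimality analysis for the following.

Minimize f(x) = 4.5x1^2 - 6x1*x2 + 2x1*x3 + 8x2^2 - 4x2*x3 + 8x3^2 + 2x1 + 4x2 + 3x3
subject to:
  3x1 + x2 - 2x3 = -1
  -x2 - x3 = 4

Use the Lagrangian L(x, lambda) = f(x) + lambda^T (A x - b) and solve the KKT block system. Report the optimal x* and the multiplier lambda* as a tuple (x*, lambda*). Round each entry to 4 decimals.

Form the Lagrangian:
  L(x, lambda) = (1/2) x^T Q x + c^T x + lambda^T (A x - b)
Stationarity (grad_x L = 0): Q x + c + A^T lambda = 0.
Primal feasibility: A x = b.

This gives the KKT block system:
  [ Q   A^T ] [ x     ]   [-c ]
  [ A    0  ] [ lambda ] = [ b ]

Solving the linear system:
  x*      = (-0.8769, -2.1231, -1.8769)
  lambda* = (-1.0308, -18.2308)
  f(x*)   = 28.0077

x* = (-0.8769, -2.1231, -1.8769), lambda* = (-1.0308, -18.2308)


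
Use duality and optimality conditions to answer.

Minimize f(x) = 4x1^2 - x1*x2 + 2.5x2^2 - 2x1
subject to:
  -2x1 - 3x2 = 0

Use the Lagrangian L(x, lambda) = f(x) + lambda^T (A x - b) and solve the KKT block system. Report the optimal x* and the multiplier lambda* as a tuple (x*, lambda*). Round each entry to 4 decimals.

Form the Lagrangian:
  L(x, lambda) = (1/2) x^T Q x + c^T x + lambda^T (A x - b)
Stationarity (grad_x L = 0): Q x + c + A^T lambda = 0.
Primal feasibility: A x = b.

This gives the KKT block system:
  [ Q   A^T ] [ x     ]   [-c ]
  [ A    0  ] [ lambda ] = [ b ]

Solving the linear system:
  x*      = (0.1731, -0.1154)
  lambda* = (-0.25)
  f(x*)   = -0.1731

x* = (0.1731, -0.1154), lambda* = (-0.25)


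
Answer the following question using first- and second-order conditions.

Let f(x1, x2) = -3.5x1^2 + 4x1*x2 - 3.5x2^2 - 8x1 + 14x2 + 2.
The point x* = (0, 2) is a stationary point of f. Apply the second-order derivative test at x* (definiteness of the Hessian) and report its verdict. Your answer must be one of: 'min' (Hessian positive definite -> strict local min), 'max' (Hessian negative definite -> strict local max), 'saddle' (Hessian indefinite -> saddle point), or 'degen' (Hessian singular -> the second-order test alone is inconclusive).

Compute the Hessian H = grad^2 f:
  H = [[-7, 4], [4, -7]]
Verify stationarity: grad f(x*) = H x* + g = (0, 0).
Eigenvalues of H: -11, -3.
Both eigenvalues < 0, so H is negative definite -> x* is a strict local max.

max


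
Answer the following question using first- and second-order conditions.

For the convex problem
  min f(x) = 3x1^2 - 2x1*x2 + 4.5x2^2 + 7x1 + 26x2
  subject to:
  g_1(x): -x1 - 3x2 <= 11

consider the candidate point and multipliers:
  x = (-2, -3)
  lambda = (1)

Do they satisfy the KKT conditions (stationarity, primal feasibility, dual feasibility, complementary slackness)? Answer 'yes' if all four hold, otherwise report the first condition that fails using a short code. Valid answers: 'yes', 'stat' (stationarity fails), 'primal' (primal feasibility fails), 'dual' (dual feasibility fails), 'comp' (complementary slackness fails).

Gradient of f: grad f(x) = Q x + c = (1, 3)
Constraint values g_i(x) = a_i^T x - b_i:
  g_1((-2, -3)) = 0
Stationarity residual: grad f(x) + sum_i lambda_i a_i = (0, 0)
  -> stationarity OK
Primal feasibility (all g_i <= 0): OK
Dual feasibility (all lambda_i >= 0): OK
Complementary slackness (lambda_i * g_i(x) = 0 for all i): OK

Verdict: yes, KKT holds.

yes


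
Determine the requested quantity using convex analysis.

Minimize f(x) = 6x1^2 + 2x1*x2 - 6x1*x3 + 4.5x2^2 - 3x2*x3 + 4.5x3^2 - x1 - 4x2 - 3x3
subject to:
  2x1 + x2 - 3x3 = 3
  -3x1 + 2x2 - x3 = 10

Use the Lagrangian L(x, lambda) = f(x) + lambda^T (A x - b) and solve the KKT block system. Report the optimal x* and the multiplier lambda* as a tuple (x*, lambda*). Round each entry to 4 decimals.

Form the Lagrangian:
  L(x, lambda) = (1/2) x^T Q x + c^T x + lambda^T (A x - b)
Stationarity (grad_x L = 0): Q x + c + A^T lambda = 0.
Primal feasibility: A x = b.

This gives the KKT block system:
  [ Q   A^T ] [ x     ]   [-c ]
  [ A    0  ] [ lambda ] = [ b ]

Solving the linear system:
  x*      = (-1.7346, 1.5839, -1.6284)
  lambda* = (-2.4658, -4.6027)
  f(x*)   = 26.8545

x* = (-1.7346, 1.5839, -1.6284), lambda* = (-2.4658, -4.6027)


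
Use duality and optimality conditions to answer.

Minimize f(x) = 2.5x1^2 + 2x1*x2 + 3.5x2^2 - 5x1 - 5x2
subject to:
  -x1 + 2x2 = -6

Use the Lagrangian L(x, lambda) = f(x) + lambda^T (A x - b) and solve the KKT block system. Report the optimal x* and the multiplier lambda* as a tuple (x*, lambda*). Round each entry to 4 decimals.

Form the Lagrangian:
  L(x, lambda) = (1/2) x^T Q x + c^T x + lambda^T (A x - b)
Stationarity (grad_x L = 0): Q x + c + A^T lambda = 0.
Primal feasibility: A x = b.

This gives the KKT block system:
  [ Q   A^T ] [ x     ]   [-c ]
  [ A    0  ] [ lambda ] = [ b ]

Solving the linear system:
  x*      = (2.7429, -1.6286)
  lambda* = (5.4571)
  f(x*)   = 13.5857

x* = (2.7429, -1.6286), lambda* = (5.4571)


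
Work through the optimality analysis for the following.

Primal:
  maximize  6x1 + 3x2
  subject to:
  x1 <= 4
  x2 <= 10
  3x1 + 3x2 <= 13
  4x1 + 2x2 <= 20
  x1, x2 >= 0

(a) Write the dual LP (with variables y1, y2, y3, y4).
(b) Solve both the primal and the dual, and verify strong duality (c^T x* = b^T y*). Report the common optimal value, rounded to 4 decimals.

The standard primal-dual pair for 'max c^T x s.t. A x <= b, x >= 0' is:
  Dual:  min b^T y  s.t.  A^T y >= c,  y >= 0.

So the dual LP is:
  minimize  4y1 + 10y2 + 13y3 + 20y4
  subject to:
    y1 + 3y3 + 4y4 >= 6
    y2 + 3y3 + 2y4 >= 3
    y1, y2, y3, y4 >= 0

Solving the primal: x* = (4, 0.3333).
  primal value c^T x* = 25.
Solving the dual: y* = (3, 0, 1, 0).
  dual value b^T y* = 25.
Strong duality: c^T x* = b^T y*. Confirmed.

25


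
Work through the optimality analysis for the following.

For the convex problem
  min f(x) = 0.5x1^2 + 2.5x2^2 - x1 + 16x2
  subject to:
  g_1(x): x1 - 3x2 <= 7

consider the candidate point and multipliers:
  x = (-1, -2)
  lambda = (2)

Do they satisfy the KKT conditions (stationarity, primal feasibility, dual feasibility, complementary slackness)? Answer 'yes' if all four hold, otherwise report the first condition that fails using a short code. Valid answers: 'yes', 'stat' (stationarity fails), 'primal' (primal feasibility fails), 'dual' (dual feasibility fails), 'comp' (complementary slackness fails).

Gradient of f: grad f(x) = Q x + c = (-2, 6)
Constraint values g_i(x) = a_i^T x - b_i:
  g_1((-1, -2)) = -2
Stationarity residual: grad f(x) + sum_i lambda_i a_i = (0, 0)
  -> stationarity OK
Primal feasibility (all g_i <= 0): OK
Dual feasibility (all lambda_i >= 0): OK
Complementary slackness (lambda_i * g_i(x) = 0 for all i): FAILS

Verdict: the first failing condition is complementary_slackness -> comp.

comp


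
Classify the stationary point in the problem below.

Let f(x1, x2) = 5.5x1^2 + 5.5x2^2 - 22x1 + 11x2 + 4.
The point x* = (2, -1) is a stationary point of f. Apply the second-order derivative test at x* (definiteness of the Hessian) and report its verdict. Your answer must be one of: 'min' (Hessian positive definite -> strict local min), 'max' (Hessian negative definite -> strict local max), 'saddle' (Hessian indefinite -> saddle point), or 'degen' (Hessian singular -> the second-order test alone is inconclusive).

Compute the Hessian H = grad^2 f:
  H = [[11, 0], [0, 11]]
Verify stationarity: grad f(x*) = H x* + g = (0, 0).
Eigenvalues of H: 11, 11.
Both eigenvalues > 0, so H is positive definite -> x* is a strict local min.

min


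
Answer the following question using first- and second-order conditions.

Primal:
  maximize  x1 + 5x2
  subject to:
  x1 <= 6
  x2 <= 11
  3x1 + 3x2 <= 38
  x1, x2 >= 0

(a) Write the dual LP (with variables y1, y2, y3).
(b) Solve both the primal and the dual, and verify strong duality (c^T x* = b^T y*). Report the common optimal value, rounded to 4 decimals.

The standard primal-dual pair for 'max c^T x s.t. A x <= b, x >= 0' is:
  Dual:  min b^T y  s.t.  A^T y >= c,  y >= 0.

So the dual LP is:
  minimize  6y1 + 11y2 + 38y3
  subject to:
    y1 + 3y3 >= 1
    y2 + 3y3 >= 5
    y1, y2, y3 >= 0

Solving the primal: x* = (1.6667, 11).
  primal value c^T x* = 56.6667.
Solving the dual: y* = (0, 4, 0.3333).
  dual value b^T y* = 56.6667.
Strong duality: c^T x* = b^T y*. Confirmed.

56.6667


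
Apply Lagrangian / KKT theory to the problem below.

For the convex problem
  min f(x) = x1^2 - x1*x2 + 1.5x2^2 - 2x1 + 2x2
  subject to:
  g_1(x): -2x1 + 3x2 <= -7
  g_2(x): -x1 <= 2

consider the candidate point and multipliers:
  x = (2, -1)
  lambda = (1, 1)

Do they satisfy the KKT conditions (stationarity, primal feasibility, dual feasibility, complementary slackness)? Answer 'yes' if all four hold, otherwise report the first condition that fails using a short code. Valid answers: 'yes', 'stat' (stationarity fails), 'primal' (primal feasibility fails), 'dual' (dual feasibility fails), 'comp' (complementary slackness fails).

Gradient of f: grad f(x) = Q x + c = (3, -3)
Constraint values g_i(x) = a_i^T x - b_i:
  g_1((2, -1)) = 0
  g_2((2, -1)) = -4
Stationarity residual: grad f(x) + sum_i lambda_i a_i = (0, 0)
  -> stationarity OK
Primal feasibility (all g_i <= 0): OK
Dual feasibility (all lambda_i >= 0): OK
Complementary slackness (lambda_i * g_i(x) = 0 for all i): FAILS

Verdict: the first failing condition is complementary_slackness -> comp.

comp


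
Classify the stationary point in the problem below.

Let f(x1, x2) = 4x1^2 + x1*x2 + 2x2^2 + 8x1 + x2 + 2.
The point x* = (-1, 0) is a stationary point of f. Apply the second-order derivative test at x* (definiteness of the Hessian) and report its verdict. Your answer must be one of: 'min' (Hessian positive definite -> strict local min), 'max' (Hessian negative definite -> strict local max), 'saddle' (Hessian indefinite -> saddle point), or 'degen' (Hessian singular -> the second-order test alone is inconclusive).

Compute the Hessian H = grad^2 f:
  H = [[8, 1], [1, 4]]
Verify stationarity: grad f(x*) = H x* + g = (0, 0).
Eigenvalues of H: 3.7639, 8.2361.
Both eigenvalues > 0, so H is positive definite -> x* is a strict local min.

min


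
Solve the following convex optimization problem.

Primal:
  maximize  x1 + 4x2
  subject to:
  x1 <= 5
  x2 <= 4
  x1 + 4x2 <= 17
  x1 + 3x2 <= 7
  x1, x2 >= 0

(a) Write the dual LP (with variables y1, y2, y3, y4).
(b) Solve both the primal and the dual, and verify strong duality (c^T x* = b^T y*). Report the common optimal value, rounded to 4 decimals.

The standard primal-dual pair for 'max c^T x s.t. A x <= b, x >= 0' is:
  Dual:  min b^T y  s.t.  A^T y >= c,  y >= 0.

So the dual LP is:
  minimize  5y1 + 4y2 + 17y3 + 7y4
  subject to:
    y1 + y3 + y4 >= 1
    y2 + 4y3 + 3y4 >= 4
    y1, y2, y3, y4 >= 0

Solving the primal: x* = (0, 2.3333).
  primal value c^T x* = 9.3333.
Solving the dual: y* = (0, 0, 0, 1.3333).
  dual value b^T y* = 9.3333.
Strong duality: c^T x* = b^T y*. Confirmed.

9.3333


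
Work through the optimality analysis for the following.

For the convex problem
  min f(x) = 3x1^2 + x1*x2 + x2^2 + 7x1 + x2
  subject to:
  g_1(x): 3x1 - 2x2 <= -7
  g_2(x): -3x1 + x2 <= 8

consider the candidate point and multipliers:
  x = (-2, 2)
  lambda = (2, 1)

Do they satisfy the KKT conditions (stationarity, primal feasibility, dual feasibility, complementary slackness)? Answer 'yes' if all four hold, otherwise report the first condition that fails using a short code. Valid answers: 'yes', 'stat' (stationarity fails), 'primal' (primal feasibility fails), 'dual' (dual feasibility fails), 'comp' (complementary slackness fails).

Gradient of f: grad f(x) = Q x + c = (-3, 3)
Constraint values g_i(x) = a_i^T x - b_i:
  g_1((-2, 2)) = -3
  g_2((-2, 2)) = 0
Stationarity residual: grad f(x) + sum_i lambda_i a_i = (0, 0)
  -> stationarity OK
Primal feasibility (all g_i <= 0): OK
Dual feasibility (all lambda_i >= 0): OK
Complementary slackness (lambda_i * g_i(x) = 0 for all i): FAILS

Verdict: the first failing condition is complementary_slackness -> comp.

comp


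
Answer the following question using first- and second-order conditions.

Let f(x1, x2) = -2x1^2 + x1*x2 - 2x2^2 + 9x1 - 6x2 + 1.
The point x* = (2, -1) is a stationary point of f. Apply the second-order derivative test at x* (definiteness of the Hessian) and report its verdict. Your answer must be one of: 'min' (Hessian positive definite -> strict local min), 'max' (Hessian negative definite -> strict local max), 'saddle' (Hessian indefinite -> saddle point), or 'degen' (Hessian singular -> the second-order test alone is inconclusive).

Compute the Hessian H = grad^2 f:
  H = [[-4, 1], [1, -4]]
Verify stationarity: grad f(x*) = H x* + g = (0, 0).
Eigenvalues of H: -5, -3.
Both eigenvalues < 0, so H is negative definite -> x* is a strict local max.

max


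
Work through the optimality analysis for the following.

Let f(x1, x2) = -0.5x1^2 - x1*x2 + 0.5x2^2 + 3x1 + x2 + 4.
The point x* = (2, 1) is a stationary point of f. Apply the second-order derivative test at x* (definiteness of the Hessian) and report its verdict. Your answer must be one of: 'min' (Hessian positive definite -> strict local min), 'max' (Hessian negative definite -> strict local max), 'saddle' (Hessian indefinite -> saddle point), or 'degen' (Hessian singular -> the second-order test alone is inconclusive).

Compute the Hessian H = grad^2 f:
  H = [[-1, -1], [-1, 1]]
Verify stationarity: grad f(x*) = H x* + g = (0, 0).
Eigenvalues of H: -1.4142, 1.4142.
Eigenvalues have mixed signs, so H is indefinite -> x* is a saddle point.

saddle


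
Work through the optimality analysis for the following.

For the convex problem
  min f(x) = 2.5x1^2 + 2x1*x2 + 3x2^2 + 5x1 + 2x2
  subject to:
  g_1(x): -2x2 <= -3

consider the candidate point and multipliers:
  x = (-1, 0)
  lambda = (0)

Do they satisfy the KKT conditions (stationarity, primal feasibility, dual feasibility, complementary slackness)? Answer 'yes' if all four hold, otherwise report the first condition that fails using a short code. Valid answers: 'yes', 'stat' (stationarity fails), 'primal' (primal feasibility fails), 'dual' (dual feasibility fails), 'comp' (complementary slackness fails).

Gradient of f: grad f(x) = Q x + c = (0, 0)
Constraint values g_i(x) = a_i^T x - b_i:
  g_1((-1, 0)) = 3
Stationarity residual: grad f(x) + sum_i lambda_i a_i = (0, 0)
  -> stationarity OK
Primal feasibility (all g_i <= 0): FAILS
Dual feasibility (all lambda_i >= 0): OK
Complementary slackness (lambda_i * g_i(x) = 0 for all i): OK

Verdict: the first failing condition is primal_feasibility -> primal.

primal


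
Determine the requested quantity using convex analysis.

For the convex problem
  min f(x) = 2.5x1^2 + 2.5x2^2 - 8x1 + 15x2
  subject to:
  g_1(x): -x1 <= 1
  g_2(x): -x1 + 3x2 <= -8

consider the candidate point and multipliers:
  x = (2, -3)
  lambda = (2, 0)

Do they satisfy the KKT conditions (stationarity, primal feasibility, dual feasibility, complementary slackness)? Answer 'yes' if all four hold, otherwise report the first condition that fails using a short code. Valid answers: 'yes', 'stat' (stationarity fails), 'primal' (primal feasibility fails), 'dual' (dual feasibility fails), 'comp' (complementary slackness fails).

Gradient of f: grad f(x) = Q x + c = (2, 0)
Constraint values g_i(x) = a_i^T x - b_i:
  g_1((2, -3)) = -3
  g_2((2, -3)) = -3
Stationarity residual: grad f(x) + sum_i lambda_i a_i = (0, 0)
  -> stationarity OK
Primal feasibility (all g_i <= 0): OK
Dual feasibility (all lambda_i >= 0): OK
Complementary slackness (lambda_i * g_i(x) = 0 for all i): FAILS

Verdict: the first failing condition is complementary_slackness -> comp.

comp


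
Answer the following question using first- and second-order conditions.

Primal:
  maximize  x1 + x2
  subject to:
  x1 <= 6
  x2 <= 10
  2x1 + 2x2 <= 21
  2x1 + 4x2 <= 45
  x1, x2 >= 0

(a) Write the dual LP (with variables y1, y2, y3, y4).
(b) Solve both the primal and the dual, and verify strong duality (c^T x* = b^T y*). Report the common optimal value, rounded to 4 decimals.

The standard primal-dual pair for 'max c^T x s.t. A x <= b, x >= 0' is:
  Dual:  min b^T y  s.t.  A^T y >= c,  y >= 0.

So the dual LP is:
  minimize  6y1 + 10y2 + 21y3 + 45y4
  subject to:
    y1 + 2y3 + 2y4 >= 1
    y2 + 2y3 + 4y4 >= 1
    y1, y2, y3, y4 >= 0

Solving the primal: x* = (6, 4.5).
  primal value c^T x* = 10.5.
Solving the dual: y* = (0, 0, 0.5, 0).
  dual value b^T y* = 10.5.
Strong duality: c^T x* = b^T y*. Confirmed.

10.5


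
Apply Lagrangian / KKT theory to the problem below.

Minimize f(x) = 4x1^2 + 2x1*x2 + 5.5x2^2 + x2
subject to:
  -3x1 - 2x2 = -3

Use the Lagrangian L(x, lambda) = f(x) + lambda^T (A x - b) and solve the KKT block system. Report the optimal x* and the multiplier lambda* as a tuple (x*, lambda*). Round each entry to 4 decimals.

Form the Lagrangian:
  L(x, lambda) = (1/2) x^T Q x + c^T x + lambda^T (A x - b)
Stationarity (grad_x L = 0): Q x + c + A^T lambda = 0.
Primal feasibility: A x = b.

This gives the KKT block system:
  [ Q   A^T ] [ x     ]   [-c ]
  [ A    0  ] [ lambda ] = [ b ]

Solving the linear system:
  x*      = (0.8692, 0.1963)
  lambda* = (2.4486)
  f(x*)   = 3.771

x* = (0.8692, 0.1963), lambda* = (2.4486)


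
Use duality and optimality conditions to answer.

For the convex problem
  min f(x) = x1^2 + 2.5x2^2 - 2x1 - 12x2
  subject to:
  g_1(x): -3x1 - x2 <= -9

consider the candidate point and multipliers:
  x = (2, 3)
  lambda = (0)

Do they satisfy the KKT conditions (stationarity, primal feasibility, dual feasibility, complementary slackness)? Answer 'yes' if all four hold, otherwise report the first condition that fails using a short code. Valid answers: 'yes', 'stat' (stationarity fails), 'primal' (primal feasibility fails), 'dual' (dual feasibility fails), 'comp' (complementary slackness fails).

Gradient of f: grad f(x) = Q x + c = (2, 3)
Constraint values g_i(x) = a_i^T x - b_i:
  g_1((2, 3)) = 0
Stationarity residual: grad f(x) + sum_i lambda_i a_i = (2, 3)
  -> stationarity FAILS
Primal feasibility (all g_i <= 0): OK
Dual feasibility (all lambda_i >= 0): OK
Complementary slackness (lambda_i * g_i(x) = 0 for all i): OK

Verdict: the first failing condition is stationarity -> stat.

stat


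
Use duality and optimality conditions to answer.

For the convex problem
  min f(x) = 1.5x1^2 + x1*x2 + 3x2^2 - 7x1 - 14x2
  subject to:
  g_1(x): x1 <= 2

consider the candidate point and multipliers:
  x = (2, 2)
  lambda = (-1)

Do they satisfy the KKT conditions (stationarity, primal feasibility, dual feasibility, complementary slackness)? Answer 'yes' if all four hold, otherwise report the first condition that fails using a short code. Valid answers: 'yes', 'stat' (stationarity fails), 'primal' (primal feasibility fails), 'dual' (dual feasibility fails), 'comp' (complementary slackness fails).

Gradient of f: grad f(x) = Q x + c = (1, 0)
Constraint values g_i(x) = a_i^T x - b_i:
  g_1((2, 2)) = 0
Stationarity residual: grad f(x) + sum_i lambda_i a_i = (0, 0)
  -> stationarity OK
Primal feasibility (all g_i <= 0): OK
Dual feasibility (all lambda_i >= 0): FAILS
Complementary slackness (lambda_i * g_i(x) = 0 for all i): OK

Verdict: the first failing condition is dual_feasibility -> dual.

dual


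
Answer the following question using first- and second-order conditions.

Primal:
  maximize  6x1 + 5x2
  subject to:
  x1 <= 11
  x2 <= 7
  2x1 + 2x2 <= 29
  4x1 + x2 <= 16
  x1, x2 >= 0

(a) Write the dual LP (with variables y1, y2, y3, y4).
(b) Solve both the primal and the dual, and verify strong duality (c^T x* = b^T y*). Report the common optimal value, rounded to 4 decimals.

The standard primal-dual pair for 'max c^T x s.t. A x <= b, x >= 0' is:
  Dual:  min b^T y  s.t.  A^T y >= c,  y >= 0.

So the dual LP is:
  minimize  11y1 + 7y2 + 29y3 + 16y4
  subject to:
    y1 + 2y3 + 4y4 >= 6
    y2 + 2y3 + y4 >= 5
    y1, y2, y3, y4 >= 0

Solving the primal: x* = (2.25, 7).
  primal value c^T x* = 48.5.
Solving the dual: y* = (0, 3.5, 0, 1.5).
  dual value b^T y* = 48.5.
Strong duality: c^T x* = b^T y*. Confirmed.

48.5


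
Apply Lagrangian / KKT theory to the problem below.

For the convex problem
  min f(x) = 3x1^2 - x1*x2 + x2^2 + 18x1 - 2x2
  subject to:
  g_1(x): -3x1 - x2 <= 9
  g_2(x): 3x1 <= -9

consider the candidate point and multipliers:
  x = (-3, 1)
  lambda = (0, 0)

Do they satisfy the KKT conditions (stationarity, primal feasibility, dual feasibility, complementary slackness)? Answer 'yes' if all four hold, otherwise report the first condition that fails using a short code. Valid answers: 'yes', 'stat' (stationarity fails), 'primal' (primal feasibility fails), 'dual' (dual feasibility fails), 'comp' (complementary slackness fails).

Gradient of f: grad f(x) = Q x + c = (-1, 3)
Constraint values g_i(x) = a_i^T x - b_i:
  g_1((-3, 1)) = -1
  g_2((-3, 1)) = 0
Stationarity residual: grad f(x) + sum_i lambda_i a_i = (-1, 3)
  -> stationarity FAILS
Primal feasibility (all g_i <= 0): OK
Dual feasibility (all lambda_i >= 0): OK
Complementary slackness (lambda_i * g_i(x) = 0 for all i): OK

Verdict: the first failing condition is stationarity -> stat.

stat


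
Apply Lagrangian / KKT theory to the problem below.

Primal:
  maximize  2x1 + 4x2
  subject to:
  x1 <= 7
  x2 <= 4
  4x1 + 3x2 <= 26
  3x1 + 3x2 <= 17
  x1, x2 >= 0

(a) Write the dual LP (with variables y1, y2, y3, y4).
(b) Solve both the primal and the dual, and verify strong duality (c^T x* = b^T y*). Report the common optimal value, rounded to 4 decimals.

The standard primal-dual pair for 'max c^T x s.t. A x <= b, x >= 0' is:
  Dual:  min b^T y  s.t.  A^T y >= c,  y >= 0.

So the dual LP is:
  minimize  7y1 + 4y2 + 26y3 + 17y4
  subject to:
    y1 + 4y3 + 3y4 >= 2
    y2 + 3y3 + 3y4 >= 4
    y1, y2, y3, y4 >= 0

Solving the primal: x* = (1.6667, 4).
  primal value c^T x* = 19.3333.
Solving the dual: y* = (0, 2, 0, 0.6667).
  dual value b^T y* = 19.3333.
Strong duality: c^T x* = b^T y*. Confirmed.

19.3333


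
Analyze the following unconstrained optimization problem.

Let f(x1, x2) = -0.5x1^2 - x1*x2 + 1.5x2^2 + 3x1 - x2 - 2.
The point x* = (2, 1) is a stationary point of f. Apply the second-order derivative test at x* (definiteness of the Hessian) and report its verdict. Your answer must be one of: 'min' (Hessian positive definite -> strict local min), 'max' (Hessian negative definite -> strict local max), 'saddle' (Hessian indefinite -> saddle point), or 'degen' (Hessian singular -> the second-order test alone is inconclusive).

Compute the Hessian H = grad^2 f:
  H = [[-1, -1], [-1, 3]]
Verify stationarity: grad f(x*) = H x* + g = (0, 0).
Eigenvalues of H: -1.2361, 3.2361.
Eigenvalues have mixed signs, so H is indefinite -> x* is a saddle point.

saddle


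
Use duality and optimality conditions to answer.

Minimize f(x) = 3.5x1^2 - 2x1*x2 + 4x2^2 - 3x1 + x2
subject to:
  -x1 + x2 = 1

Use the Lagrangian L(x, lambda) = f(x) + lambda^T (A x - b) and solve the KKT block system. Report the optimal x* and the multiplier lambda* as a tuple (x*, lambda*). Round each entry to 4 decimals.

Form the Lagrangian:
  L(x, lambda) = (1/2) x^T Q x + c^T x + lambda^T (A x - b)
Stationarity (grad_x L = 0): Q x + c + A^T lambda = 0.
Primal feasibility: A x = b.

This gives the KKT block system:
  [ Q   A^T ] [ x     ]   [-c ]
  [ A    0  ] [ lambda ] = [ b ]

Solving the linear system:
  x*      = (-0.3636, 0.6364)
  lambda* = (-6.8182)
  f(x*)   = 4.2727

x* = (-0.3636, 0.6364), lambda* = (-6.8182)


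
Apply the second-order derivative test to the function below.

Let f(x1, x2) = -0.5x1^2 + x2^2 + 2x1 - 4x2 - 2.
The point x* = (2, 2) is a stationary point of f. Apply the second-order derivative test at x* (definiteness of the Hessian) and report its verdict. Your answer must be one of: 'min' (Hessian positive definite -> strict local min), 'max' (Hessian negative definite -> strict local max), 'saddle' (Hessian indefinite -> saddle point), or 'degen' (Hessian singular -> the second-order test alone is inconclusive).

Compute the Hessian H = grad^2 f:
  H = [[-1, 0], [0, 2]]
Verify stationarity: grad f(x*) = H x* + g = (0, 0).
Eigenvalues of H: -1, 2.
Eigenvalues have mixed signs, so H is indefinite -> x* is a saddle point.

saddle


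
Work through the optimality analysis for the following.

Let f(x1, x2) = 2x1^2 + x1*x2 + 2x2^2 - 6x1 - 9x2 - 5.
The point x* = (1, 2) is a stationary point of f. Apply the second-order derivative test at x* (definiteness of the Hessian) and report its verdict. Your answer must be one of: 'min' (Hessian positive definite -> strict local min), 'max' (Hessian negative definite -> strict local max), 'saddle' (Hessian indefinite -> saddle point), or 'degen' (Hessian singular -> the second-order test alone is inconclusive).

Compute the Hessian H = grad^2 f:
  H = [[4, 1], [1, 4]]
Verify stationarity: grad f(x*) = H x* + g = (0, 0).
Eigenvalues of H: 3, 5.
Both eigenvalues > 0, so H is positive definite -> x* is a strict local min.

min


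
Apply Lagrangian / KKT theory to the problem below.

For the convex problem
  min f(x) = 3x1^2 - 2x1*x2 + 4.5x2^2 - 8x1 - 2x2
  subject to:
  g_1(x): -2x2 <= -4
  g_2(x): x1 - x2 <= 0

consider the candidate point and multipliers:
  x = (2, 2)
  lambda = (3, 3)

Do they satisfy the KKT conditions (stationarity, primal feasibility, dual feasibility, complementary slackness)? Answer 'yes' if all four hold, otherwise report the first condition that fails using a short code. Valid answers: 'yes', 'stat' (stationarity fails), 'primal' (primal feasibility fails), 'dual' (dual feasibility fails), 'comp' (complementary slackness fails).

Gradient of f: grad f(x) = Q x + c = (0, 12)
Constraint values g_i(x) = a_i^T x - b_i:
  g_1((2, 2)) = 0
  g_2((2, 2)) = 0
Stationarity residual: grad f(x) + sum_i lambda_i a_i = (3, 3)
  -> stationarity FAILS
Primal feasibility (all g_i <= 0): OK
Dual feasibility (all lambda_i >= 0): OK
Complementary slackness (lambda_i * g_i(x) = 0 for all i): OK

Verdict: the first failing condition is stationarity -> stat.

stat


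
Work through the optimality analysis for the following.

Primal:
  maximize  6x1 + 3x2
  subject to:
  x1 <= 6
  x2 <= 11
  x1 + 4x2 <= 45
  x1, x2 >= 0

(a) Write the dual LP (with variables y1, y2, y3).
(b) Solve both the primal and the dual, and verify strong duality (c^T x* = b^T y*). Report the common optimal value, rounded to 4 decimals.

The standard primal-dual pair for 'max c^T x s.t. A x <= b, x >= 0' is:
  Dual:  min b^T y  s.t.  A^T y >= c,  y >= 0.

So the dual LP is:
  minimize  6y1 + 11y2 + 45y3
  subject to:
    y1 + y3 >= 6
    y2 + 4y3 >= 3
    y1, y2, y3 >= 0

Solving the primal: x* = (6, 9.75).
  primal value c^T x* = 65.25.
Solving the dual: y* = (5.25, 0, 0.75).
  dual value b^T y* = 65.25.
Strong duality: c^T x* = b^T y*. Confirmed.

65.25


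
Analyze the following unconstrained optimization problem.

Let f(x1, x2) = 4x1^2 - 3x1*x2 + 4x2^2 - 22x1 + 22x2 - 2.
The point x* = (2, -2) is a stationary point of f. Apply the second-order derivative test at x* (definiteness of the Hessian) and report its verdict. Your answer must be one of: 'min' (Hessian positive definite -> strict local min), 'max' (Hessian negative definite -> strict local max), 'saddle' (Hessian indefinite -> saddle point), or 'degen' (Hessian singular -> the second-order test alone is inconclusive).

Compute the Hessian H = grad^2 f:
  H = [[8, -3], [-3, 8]]
Verify stationarity: grad f(x*) = H x* + g = (0, 0).
Eigenvalues of H: 5, 11.
Both eigenvalues > 0, so H is positive definite -> x* is a strict local min.

min


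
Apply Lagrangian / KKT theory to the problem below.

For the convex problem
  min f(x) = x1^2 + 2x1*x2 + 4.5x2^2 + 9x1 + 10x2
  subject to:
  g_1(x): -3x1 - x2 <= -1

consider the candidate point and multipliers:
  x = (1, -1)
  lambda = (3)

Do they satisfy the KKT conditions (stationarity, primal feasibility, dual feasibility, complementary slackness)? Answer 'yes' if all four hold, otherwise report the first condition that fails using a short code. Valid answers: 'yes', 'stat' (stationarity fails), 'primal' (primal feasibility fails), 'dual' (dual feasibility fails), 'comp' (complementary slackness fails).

Gradient of f: grad f(x) = Q x + c = (9, 3)
Constraint values g_i(x) = a_i^T x - b_i:
  g_1((1, -1)) = -1
Stationarity residual: grad f(x) + sum_i lambda_i a_i = (0, 0)
  -> stationarity OK
Primal feasibility (all g_i <= 0): OK
Dual feasibility (all lambda_i >= 0): OK
Complementary slackness (lambda_i * g_i(x) = 0 for all i): FAILS

Verdict: the first failing condition is complementary_slackness -> comp.

comp


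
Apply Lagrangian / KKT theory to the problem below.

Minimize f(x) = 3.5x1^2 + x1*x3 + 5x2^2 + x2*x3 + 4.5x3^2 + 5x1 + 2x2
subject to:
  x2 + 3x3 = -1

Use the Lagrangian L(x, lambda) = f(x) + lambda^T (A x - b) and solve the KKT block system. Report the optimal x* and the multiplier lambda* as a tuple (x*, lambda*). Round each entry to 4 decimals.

Form the Lagrangian:
  L(x, lambda) = (1/2) x^T Q x + c^T x + lambda^T (A x - b)
Stationarity (grad_x L = 0): Q x + c + A^T lambda = 0.
Primal feasibility: A x = b.

This gives the KKT block system:
  [ Q   A^T ] [ x     ]   [-c ]
  [ A    0  ] [ lambda ] = [ b ]

Solving the linear system:
  x*      = (-0.68, -0.28, -0.24)
  lambda* = (1.04)
  f(x*)   = -1.46

x* = (-0.68, -0.28, -0.24), lambda* = (1.04)
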